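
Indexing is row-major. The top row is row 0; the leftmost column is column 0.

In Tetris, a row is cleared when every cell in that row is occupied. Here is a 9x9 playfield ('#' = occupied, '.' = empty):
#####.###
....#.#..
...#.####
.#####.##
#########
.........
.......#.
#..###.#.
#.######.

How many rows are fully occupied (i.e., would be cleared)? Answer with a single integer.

Check each row:
  row 0: 1 empty cell -> not full
  row 1: 7 empty cells -> not full
  row 2: 4 empty cells -> not full
  row 3: 2 empty cells -> not full
  row 4: 0 empty cells -> FULL (clear)
  row 5: 9 empty cells -> not full
  row 6: 8 empty cells -> not full
  row 7: 4 empty cells -> not full
  row 8: 2 empty cells -> not full
Total rows cleared: 1

Answer: 1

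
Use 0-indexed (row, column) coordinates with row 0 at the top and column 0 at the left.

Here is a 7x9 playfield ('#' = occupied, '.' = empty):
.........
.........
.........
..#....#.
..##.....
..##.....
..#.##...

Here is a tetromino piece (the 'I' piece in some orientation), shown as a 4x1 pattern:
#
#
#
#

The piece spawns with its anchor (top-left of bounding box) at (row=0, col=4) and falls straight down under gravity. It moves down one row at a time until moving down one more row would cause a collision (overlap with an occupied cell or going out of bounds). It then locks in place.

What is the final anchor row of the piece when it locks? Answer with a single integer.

Spawn at (row=0, col=4). Try each row:
  row 0: fits
  row 1: fits
  row 2: fits
  row 3: blocked -> lock at row 2

Answer: 2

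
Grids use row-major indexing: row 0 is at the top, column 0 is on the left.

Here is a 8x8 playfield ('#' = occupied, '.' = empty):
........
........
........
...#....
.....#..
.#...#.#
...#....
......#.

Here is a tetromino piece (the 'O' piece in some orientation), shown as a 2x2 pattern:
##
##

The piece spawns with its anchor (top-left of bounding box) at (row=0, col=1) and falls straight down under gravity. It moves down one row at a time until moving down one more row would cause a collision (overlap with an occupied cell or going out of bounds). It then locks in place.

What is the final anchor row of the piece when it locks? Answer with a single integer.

Answer: 3

Derivation:
Spawn at (row=0, col=1). Try each row:
  row 0: fits
  row 1: fits
  row 2: fits
  row 3: fits
  row 4: blocked -> lock at row 3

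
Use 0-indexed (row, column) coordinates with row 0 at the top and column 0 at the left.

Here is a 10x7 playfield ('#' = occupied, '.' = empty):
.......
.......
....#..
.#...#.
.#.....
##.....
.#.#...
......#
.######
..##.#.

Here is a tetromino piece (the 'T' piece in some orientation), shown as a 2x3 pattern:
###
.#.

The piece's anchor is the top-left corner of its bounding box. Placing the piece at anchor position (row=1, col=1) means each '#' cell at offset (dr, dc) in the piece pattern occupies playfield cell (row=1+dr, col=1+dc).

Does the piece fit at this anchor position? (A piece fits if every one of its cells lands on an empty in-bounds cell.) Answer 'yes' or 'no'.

Check each piece cell at anchor (1, 1):
  offset (0,0) -> (1,1): empty -> OK
  offset (0,1) -> (1,2): empty -> OK
  offset (0,2) -> (1,3): empty -> OK
  offset (1,1) -> (2,2): empty -> OK
All cells valid: yes

Answer: yes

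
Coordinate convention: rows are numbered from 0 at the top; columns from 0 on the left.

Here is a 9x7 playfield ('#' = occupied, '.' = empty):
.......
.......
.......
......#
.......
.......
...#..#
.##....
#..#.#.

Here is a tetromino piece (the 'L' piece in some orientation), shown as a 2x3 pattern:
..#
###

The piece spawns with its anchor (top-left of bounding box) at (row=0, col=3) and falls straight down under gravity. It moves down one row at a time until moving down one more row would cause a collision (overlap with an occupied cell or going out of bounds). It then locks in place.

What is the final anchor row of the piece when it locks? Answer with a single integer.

Spawn at (row=0, col=3). Try each row:
  row 0: fits
  row 1: fits
  row 2: fits
  row 3: fits
  row 4: fits
  row 5: blocked -> lock at row 4

Answer: 4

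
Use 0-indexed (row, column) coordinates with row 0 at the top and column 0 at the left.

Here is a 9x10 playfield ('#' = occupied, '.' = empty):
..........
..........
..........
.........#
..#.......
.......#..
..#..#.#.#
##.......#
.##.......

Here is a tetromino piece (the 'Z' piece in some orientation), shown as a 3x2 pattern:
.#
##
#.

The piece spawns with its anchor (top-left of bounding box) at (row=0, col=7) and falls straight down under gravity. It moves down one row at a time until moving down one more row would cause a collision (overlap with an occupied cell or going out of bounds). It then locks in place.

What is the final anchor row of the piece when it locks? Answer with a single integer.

Spawn at (row=0, col=7). Try each row:
  row 0: fits
  row 1: fits
  row 2: fits
  row 3: blocked -> lock at row 2

Answer: 2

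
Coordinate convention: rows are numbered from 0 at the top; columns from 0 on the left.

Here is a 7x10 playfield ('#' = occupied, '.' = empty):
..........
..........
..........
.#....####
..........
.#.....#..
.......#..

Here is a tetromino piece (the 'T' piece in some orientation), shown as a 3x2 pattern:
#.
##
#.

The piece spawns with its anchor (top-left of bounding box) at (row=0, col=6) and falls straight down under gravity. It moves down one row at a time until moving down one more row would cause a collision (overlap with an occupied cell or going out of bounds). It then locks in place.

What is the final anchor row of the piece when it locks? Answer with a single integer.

Answer: 0

Derivation:
Spawn at (row=0, col=6). Try each row:
  row 0: fits
  row 1: blocked -> lock at row 0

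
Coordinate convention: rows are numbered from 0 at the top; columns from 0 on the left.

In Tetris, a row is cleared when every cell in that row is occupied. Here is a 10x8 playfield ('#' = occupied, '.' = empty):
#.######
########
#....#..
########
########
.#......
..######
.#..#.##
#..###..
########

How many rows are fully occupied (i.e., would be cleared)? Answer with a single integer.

Answer: 4

Derivation:
Check each row:
  row 0: 1 empty cell -> not full
  row 1: 0 empty cells -> FULL (clear)
  row 2: 6 empty cells -> not full
  row 3: 0 empty cells -> FULL (clear)
  row 4: 0 empty cells -> FULL (clear)
  row 5: 7 empty cells -> not full
  row 6: 2 empty cells -> not full
  row 7: 4 empty cells -> not full
  row 8: 4 empty cells -> not full
  row 9: 0 empty cells -> FULL (clear)
Total rows cleared: 4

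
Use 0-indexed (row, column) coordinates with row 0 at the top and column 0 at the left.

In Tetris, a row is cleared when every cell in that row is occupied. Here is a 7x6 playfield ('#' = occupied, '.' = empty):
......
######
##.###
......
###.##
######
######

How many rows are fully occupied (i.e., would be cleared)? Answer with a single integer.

Check each row:
  row 0: 6 empty cells -> not full
  row 1: 0 empty cells -> FULL (clear)
  row 2: 1 empty cell -> not full
  row 3: 6 empty cells -> not full
  row 4: 1 empty cell -> not full
  row 5: 0 empty cells -> FULL (clear)
  row 6: 0 empty cells -> FULL (clear)
Total rows cleared: 3

Answer: 3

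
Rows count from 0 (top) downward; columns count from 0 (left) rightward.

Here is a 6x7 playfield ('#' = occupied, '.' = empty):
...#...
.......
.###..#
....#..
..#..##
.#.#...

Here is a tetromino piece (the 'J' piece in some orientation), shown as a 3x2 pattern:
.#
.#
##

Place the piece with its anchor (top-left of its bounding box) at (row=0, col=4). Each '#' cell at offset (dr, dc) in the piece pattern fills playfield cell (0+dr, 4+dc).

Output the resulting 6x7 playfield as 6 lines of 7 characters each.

Answer: ...#.#.
.....#.
.######
....#..
..#..##
.#.#...

Derivation:
Fill (0+0,4+1) = (0,5)
Fill (0+1,4+1) = (1,5)
Fill (0+2,4+0) = (2,4)
Fill (0+2,4+1) = (2,5)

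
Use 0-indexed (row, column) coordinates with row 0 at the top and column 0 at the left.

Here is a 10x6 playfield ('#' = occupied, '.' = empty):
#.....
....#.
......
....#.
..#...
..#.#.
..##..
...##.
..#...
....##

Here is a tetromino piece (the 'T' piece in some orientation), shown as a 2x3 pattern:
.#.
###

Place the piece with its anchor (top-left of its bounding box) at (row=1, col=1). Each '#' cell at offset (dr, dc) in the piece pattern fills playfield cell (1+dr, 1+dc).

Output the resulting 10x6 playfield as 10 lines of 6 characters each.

Answer: #.....
..#.#.
.###..
....#.
..#...
..#.#.
..##..
...##.
..#...
....##

Derivation:
Fill (1+0,1+1) = (1,2)
Fill (1+1,1+0) = (2,1)
Fill (1+1,1+1) = (2,2)
Fill (1+1,1+2) = (2,3)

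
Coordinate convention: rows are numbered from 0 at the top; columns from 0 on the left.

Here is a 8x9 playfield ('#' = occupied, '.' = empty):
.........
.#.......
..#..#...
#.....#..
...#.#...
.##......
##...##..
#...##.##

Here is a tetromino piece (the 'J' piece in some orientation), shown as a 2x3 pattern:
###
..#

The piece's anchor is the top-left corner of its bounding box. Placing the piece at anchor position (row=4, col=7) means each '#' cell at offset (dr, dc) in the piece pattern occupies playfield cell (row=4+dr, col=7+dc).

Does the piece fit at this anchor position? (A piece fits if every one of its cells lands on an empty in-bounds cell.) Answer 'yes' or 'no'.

Check each piece cell at anchor (4, 7):
  offset (0,0) -> (4,7): empty -> OK
  offset (0,1) -> (4,8): empty -> OK
  offset (0,2) -> (4,9): out of bounds -> FAIL
  offset (1,2) -> (5,9): out of bounds -> FAIL
All cells valid: no

Answer: no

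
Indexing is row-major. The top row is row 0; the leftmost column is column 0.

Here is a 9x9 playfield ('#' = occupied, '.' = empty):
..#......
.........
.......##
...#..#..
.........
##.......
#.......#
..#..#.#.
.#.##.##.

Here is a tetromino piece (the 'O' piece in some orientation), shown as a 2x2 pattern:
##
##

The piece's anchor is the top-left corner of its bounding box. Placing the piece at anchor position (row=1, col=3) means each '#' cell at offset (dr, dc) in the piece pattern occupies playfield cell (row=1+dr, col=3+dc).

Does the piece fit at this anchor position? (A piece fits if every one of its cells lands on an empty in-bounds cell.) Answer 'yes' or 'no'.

Answer: yes

Derivation:
Check each piece cell at anchor (1, 3):
  offset (0,0) -> (1,3): empty -> OK
  offset (0,1) -> (1,4): empty -> OK
  offset (1,0) -> (2,3): empty -> OK
  offset (1,1) -> (2,4): empty -> OK
All cells valid: yes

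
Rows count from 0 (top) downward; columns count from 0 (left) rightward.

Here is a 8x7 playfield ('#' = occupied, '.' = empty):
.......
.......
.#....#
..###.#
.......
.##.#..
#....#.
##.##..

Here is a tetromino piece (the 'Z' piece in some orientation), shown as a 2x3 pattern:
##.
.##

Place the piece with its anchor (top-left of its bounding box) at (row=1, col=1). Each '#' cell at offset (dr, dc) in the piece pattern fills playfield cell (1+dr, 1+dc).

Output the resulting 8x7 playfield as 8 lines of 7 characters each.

Fill (1+0,1+0) = (1,1)
Fill (1+0,1+1) = (1,2)
Fill (1+1,1+1) = (2,2)
Fill (1+1,1+2) = (2,3)

Answer: .......
.##....
.###..#
..###.#
.......
.##.#..
#....#.
##.##..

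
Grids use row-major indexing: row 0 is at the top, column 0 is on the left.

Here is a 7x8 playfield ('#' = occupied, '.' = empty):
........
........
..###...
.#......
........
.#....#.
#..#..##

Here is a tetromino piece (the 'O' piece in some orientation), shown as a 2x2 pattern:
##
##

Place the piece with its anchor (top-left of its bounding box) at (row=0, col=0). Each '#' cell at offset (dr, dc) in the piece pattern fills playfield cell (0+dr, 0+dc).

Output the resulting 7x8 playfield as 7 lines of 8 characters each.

Fill (0+0,0+0) = (0,0)
Fill (0+0,0+1) = (0,1)
Fill (0+1,0+0) = (1,0)
Fill (0+1,0+1) = (1,1)

Answer: ##......
##......
..###...
.#......
........
.#....#.
#..#..##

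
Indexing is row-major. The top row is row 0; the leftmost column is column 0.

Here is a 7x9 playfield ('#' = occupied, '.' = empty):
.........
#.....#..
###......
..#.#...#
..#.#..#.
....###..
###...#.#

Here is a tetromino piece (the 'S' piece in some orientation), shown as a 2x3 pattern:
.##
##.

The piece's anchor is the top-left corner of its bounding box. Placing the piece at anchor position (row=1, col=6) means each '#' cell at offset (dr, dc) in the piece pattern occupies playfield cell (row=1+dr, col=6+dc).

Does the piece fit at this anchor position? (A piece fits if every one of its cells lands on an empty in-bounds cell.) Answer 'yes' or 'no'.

Answer: yes

Derivation:
Check each piece cell at anchor (1, 6):
  offset (0,1) -> (1,7): empty -> OK
  offset (0,2) -> (1,8): empty -> OK
  offset (1,0) -> (2,6): empty -> OK
  offset (1,1) -> (2,7): empty -> OK
All cells valid: yes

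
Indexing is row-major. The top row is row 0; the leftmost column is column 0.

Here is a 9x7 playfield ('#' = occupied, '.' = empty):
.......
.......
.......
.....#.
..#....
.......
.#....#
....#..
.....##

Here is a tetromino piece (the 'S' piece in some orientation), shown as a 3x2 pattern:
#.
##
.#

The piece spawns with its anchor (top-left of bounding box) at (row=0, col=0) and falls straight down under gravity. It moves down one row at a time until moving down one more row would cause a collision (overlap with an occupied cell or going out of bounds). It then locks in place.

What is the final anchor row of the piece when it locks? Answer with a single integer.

Answer: 3

Derivation:
Spawn at (row=0, col=0). Try each row:
  row 0: fits
  row 1: fits
  row 2: fits
  row 3: fits
  row 4: blocked -> lock at row 3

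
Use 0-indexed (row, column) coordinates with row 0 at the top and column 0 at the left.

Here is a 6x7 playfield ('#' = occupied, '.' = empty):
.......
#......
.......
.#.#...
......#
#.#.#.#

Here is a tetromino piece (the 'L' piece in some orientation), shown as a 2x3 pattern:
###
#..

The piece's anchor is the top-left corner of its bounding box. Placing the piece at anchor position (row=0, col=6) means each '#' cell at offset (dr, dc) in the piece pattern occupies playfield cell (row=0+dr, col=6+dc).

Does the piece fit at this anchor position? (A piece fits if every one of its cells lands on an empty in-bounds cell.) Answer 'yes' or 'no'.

Check each piece cell at anchor (0, 6):
  offset (0,0) -> (0,6): empty -> OK
  offset (0,1) -> (0,7): out of bounds -> FAIL
  offset (0,2) -> (0,8): out of bounds -> FAIL
  offset (1,0) -> (1,6): empty -> OK
All cells valid: no

Answer: no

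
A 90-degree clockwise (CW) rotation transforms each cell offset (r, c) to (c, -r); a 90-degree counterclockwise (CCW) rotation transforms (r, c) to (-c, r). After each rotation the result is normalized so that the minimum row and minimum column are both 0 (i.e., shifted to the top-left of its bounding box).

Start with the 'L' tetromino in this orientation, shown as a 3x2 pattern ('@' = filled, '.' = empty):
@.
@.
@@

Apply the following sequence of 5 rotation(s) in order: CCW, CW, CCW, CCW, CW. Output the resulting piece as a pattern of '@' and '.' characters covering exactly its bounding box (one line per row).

Answer: ..@
@@@

Derivation:
Start:
@.
@.
@@
After rotation 1 (CCW):
..@
@@@
After rotation 2 (CW):
@.
@.
@@
After rotation 3 (CCW):
..@
@@@
After rotation 4 (CCW):
@@
.@
.@
After rotation 5 (CW):
..@
@@@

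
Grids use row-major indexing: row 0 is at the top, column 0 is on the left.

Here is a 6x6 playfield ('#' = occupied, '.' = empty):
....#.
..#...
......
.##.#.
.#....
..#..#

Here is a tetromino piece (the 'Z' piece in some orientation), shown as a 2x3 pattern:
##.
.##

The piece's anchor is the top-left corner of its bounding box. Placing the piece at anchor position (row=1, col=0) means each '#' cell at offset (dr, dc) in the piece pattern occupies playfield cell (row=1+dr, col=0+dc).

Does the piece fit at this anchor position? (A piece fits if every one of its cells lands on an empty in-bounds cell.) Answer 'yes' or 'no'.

Answer: yes

Derivation:
Check each piece cell at anchor (1, 0):
  offset (0,0) -> (1,0): empty -> OK
  offset (0,1) -> (1,1): empty -> OK
  offset (1,1) -> (2,1): empty -> OK
  offset (1,2) -> (2,2): empty -> OK
All cells valid: yes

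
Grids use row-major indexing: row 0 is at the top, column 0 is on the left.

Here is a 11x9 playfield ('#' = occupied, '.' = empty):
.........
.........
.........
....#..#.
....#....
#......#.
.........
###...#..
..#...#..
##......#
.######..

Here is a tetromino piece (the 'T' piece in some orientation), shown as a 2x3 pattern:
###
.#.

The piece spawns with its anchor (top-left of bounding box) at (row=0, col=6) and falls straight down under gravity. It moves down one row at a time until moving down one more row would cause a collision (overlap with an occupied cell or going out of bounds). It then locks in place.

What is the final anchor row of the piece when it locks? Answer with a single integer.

Spawn at (row=0, col=6). Try each row:
  row 0: fits
  row 1: fits
  row 2: blocked -> lock at row 1

Answer: 1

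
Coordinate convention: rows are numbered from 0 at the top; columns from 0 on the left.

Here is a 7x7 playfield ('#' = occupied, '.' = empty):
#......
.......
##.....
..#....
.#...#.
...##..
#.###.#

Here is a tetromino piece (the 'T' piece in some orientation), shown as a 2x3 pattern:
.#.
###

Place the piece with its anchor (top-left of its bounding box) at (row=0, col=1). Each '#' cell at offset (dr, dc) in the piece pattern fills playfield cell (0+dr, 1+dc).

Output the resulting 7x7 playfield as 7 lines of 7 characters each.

Answer: #.#....
.###...
##.....
..#....
.#...#.
...##..
#.###.#

Derivation:
Fill (0+0,1+1) = (0,2)
Fill (0+1,1+0) = (1,1)
Fill (0+1,1+1) = (1,2)
Fill (0+1,1+2) = (1,3)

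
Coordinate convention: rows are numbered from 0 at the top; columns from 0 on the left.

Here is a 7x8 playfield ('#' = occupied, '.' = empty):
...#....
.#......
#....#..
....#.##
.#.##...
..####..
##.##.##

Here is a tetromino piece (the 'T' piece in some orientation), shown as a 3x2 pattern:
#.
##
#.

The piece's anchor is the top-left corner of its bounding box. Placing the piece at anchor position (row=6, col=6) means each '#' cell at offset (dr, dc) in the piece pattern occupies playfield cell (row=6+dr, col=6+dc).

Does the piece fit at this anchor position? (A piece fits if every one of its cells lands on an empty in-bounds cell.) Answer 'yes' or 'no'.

Answer: no

Derivation:
Check each piece cell at anchor (6, 6):
  offset (0,0) -> (6,6): occupied ('#') -> FAIL
  offset (1,0) -> (7,6): out of bounds -> FAIL
  offset (1,1) -> (7,7): out of bounds -> FAIL
  offset (2,0) -> (8,6): out of bounds -> FAIL
All cells valid: no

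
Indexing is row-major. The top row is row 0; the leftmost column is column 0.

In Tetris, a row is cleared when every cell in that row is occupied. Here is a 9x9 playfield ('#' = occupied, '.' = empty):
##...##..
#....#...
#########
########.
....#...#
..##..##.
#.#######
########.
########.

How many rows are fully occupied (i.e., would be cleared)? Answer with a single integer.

Answer: 1

Derivation:
Check each row:
  row 0: 5 empty cells -> not full
  row 1: 7 empty cells -> not full
  row 2: 0 empty cells -> FULL (clear)
  row 3: 1 empty cell -> not full
  row 4: 7 empty cells -> not full
  row 5: 5 empty cells -> not full
  row 6: 1 empty cell -> not full
  row 7: 1 empty cell -> not full
  row 8: 1 empty cell -> not full
Total rows cleared: 1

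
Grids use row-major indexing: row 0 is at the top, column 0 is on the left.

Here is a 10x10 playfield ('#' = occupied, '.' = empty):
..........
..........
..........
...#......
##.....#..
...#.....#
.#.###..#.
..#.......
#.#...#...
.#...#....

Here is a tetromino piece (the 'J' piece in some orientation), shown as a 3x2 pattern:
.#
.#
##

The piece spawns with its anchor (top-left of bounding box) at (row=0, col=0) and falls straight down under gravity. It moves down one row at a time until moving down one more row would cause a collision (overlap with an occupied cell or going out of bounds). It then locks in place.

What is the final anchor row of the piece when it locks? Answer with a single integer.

Answer: 1

Derivation:
Spawn at (row=0, col=0). Try each row:
  row 0: fits
  row 1: fits
  row 2: blocked -> lock at row 1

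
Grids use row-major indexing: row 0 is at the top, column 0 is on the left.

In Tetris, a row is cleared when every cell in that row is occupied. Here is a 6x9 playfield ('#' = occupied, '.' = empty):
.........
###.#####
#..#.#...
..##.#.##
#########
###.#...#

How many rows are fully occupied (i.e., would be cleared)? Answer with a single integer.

Answer: 1

Derivation:
Check each row:
  row 0: 9 empty cells -> not full
  row 1: 1 empty cell -> not full
  row 2: 6 empty cells -> not full
  row 3: 4 empty cells -> not full
  row 4: 0 empty cells -> FULL (clear)
  row 5: 4 empty cells -> not full
Total rows cleared: 1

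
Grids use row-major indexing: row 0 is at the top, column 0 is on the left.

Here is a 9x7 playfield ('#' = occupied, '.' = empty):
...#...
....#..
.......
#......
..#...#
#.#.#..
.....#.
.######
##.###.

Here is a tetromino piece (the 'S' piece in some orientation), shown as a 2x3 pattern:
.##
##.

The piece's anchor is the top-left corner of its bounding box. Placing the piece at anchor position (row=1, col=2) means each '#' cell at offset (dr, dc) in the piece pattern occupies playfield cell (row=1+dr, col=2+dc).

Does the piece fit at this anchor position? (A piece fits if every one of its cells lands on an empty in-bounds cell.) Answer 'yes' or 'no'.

Answer: no

Derivation:
Check each piece cell at anchor (1, 2):
  offset (0,1) -> (1,3): empty -> OK
  offset (0,2) -> (1,4): occupied ('#') -> FAIL
  offset (1,0) -> (2,2): empty -> OK
  offset (1,1) -> (2,3): empty -> OK
All cells valid: no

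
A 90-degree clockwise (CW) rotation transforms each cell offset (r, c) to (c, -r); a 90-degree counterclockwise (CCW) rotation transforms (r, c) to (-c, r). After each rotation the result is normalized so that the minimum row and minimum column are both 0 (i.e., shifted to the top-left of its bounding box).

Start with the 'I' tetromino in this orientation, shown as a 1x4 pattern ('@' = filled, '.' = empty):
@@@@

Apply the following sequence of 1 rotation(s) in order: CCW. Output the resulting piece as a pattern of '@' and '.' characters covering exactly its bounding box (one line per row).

Answer: @
@
@
@

Derivation:
Start:
@@@@
After rotation 1 (CCW):
@
@
@
@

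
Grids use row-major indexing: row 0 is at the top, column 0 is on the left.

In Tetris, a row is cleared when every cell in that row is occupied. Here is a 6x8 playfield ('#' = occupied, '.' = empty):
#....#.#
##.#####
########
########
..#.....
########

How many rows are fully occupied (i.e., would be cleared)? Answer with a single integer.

Check each row:
  row 0: 5 empty cells -> not full
  row 1: 1 empty cell -> not full
  row 2: 0 empty cells -> FULL (clear)
  row 3: 0 empty cells -> FULL (clear)
  row 4: 7 empty cells -> not full
  row 5: 0 empty cells -> FULL (clear)
Total rows cleared: 3

Answer: 3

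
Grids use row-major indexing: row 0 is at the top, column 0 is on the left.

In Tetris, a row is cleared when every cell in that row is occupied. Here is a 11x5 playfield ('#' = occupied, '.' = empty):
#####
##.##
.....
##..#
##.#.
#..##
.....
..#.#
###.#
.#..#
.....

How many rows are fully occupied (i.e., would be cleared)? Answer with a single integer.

Check each row:
  row 0: 0 empty cells -> FULL (clear)
  row 1: 1 empty cell -> not full
  row 2: 5 empty cells -> not full
  row 3: 2 empty cells -> not full
  row 4: 2 empty cells -> not full
  row 5: 2 empty cells -> not full
  row 6: 5 empty cells -> not full
  row 7: 3 empty cells -> not full
  row 8: 1 empty cell -> not full
  row 9: 3 empty cells -> not full
  row 10: 5 empty cells -> not full
Total rows cleared: 1

Answer: 1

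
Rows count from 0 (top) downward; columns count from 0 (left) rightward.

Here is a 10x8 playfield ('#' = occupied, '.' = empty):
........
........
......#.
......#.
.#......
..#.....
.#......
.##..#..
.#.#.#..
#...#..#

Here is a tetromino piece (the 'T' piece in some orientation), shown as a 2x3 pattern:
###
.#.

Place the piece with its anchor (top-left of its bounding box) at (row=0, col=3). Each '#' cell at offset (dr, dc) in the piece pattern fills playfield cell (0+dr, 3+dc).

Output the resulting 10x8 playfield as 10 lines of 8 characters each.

Fill (0+0,3+0) = (0,3)
Fill (0+0,3+1) = (0,4)
Fill (0+0,3+2) = (0,5)
Fill (0+1,3+1) = (1,4)

Answer: ...###..
....#...
......#.
......#.
.#......
..#.....
.#......
.##..#..
.#.#.#..
#...#..#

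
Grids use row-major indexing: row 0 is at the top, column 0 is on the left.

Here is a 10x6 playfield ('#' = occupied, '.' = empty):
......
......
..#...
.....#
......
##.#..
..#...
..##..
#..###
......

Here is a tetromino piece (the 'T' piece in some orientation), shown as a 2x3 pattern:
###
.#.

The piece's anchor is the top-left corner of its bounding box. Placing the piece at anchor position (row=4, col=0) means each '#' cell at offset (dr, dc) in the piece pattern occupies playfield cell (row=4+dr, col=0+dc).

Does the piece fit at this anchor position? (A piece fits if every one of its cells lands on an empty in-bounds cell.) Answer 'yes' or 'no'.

Check each piece cell at anchor (4, 0):
  offset (0,0) -> (4,0): empty -> OK
  offset (0,1) -> (4,1): empty -> OK
  offset (0,2) -> (4,2): empty -> OK
  offset (1,1) -> (5,1): occupied ('#') -> FAIL
All cells valid: no

Answer: no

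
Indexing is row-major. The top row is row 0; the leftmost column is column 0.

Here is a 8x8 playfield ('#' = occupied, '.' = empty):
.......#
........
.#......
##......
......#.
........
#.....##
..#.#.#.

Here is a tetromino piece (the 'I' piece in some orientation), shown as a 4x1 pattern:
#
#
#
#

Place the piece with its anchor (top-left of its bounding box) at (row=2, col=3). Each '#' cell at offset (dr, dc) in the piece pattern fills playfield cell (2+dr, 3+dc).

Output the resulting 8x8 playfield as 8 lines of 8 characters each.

Fill (2+0,3+0) = (2,3)
Fill (2+1,3+0) = (3,3)
Fill (2+2,3+0) = (4,3)
Fill (2+3,3+0) = (5,3)

Answer: .......#
........
.#.#....
##.#....
...#..#.
...#....
#.....##
..#.#.#.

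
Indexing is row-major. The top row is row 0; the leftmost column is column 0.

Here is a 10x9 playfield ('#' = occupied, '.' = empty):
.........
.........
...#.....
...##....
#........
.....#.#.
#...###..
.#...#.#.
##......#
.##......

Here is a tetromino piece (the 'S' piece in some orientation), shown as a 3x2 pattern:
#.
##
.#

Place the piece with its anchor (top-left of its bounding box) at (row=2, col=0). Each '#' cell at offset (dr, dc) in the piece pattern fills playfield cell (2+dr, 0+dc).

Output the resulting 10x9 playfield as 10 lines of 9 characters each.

Answer: .........
.........
#..#.....
##.##....
##.......
.....#.#.
#...###..
.#...#.#.
##......#
.##......

Derivation:
Fill (2+0,0+0) = (2,0)
Fill (2+1,0+0) = (3,0)
Fill (2+1,0+1) = (3,1)
Fill (2+2,0+1) = (4,1)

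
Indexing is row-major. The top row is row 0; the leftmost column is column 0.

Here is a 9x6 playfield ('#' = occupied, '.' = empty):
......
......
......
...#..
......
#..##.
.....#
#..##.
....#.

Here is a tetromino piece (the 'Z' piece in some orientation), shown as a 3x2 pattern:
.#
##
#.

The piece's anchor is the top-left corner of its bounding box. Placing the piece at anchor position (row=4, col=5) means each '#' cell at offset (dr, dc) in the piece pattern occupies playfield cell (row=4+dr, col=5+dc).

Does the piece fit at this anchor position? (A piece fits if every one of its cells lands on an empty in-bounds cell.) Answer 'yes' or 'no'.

Check each piece cell at anchor (4, 5):
  offset (0,1) -> (4,6): out of bounds -> FAIL
  offset (1,0) -> (5,5): empty -> OK
  offset (1,1) -> (5,6): out of bounds -> FAIL
  offset (2,0) -> (6,5): occupied ('#') -> FAIL
All cells valid: no

Answer: no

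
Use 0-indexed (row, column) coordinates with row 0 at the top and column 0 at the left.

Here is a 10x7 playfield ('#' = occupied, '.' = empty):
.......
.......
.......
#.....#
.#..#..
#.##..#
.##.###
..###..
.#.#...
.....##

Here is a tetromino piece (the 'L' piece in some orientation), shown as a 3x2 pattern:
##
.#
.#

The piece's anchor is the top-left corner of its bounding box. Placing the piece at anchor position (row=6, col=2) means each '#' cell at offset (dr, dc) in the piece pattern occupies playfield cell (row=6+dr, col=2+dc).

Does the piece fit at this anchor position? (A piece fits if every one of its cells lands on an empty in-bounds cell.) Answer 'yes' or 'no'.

Answer: no

Derivation:
Check each piece cell at anchor (6, 2):
  offset (0,0) -> (6,2): occupied ('#') -> FAIL
  offset (0,1) -> (6,3): empty -> OK
  offset (1,1) -> (7,3): occupied ('#') -> FAIL
  offset (2,1) -> (8,3): occupied ('#') -> FAIL
All cells valid: no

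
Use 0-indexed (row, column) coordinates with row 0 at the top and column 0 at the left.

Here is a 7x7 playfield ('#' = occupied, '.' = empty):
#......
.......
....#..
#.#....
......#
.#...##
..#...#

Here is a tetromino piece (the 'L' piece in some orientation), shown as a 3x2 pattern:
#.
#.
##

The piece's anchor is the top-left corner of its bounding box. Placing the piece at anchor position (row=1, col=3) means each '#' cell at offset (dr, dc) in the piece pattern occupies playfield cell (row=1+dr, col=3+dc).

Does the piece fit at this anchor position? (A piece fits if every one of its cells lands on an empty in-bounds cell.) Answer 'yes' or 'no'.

Check each piece cell at anchor (1, 3):
  offset (0,0) -> (1,3): empty -> OK
  offset (1,0) -> (2,3): empty -> OK
  offset (2,0) -> (3,3): empty -> OK
  offset (2,1) -> (3,4): empty -> OK
All cells valid: yes

Answer: yes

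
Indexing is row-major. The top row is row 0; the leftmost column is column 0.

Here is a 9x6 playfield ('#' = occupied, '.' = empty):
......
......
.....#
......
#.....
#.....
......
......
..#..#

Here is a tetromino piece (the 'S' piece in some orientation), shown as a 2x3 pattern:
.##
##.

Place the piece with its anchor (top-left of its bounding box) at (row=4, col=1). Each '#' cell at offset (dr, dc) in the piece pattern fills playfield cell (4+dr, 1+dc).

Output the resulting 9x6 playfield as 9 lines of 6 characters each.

Fill (4+0,1+1) = (4,2)
Fill (4+0,1+2) = (4,3)
Fill (4+1,1+0) = (5,1)
Fill (4+1,1+1) = (5,2)

Answer: ......
......
.....#
......
#.##..
###...
......
......
..#..#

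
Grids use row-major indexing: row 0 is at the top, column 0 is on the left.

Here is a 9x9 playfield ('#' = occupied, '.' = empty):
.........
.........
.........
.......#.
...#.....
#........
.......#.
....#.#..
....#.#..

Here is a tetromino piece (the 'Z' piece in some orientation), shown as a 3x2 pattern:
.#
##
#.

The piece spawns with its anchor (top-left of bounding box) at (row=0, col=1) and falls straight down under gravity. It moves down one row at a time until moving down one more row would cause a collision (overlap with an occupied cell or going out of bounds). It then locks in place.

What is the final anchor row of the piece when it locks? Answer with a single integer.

Answer: 6

Derivation:
Spawn at (row=0, col=1). Try each row:
  row 0: fits
  row 1: fits
  row 2: fits
  row 3: fits
  row 4: fits
  row 5: fits
  row 6: fits
  row 7: blocked -> lock at row 6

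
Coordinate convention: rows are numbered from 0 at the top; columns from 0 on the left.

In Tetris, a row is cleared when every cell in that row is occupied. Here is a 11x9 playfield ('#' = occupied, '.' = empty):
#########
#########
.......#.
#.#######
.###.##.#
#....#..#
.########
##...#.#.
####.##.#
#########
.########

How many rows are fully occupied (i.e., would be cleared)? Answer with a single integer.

Check each row:
  row 0: 0 empty cells -> FULL (clear)
  row 1: 0 empty cells -> FULL (clear)
  row 2: 8 empty cells -> not full
  row 3: 1 empty cell -> not full
  row 4: 3 empty cells -> not full
  row 5: 6 empty cells -> not full
  row 6: 1 empty cell -> not full
  row 7: 5 empty cells -> not full
  row 8: 2 empty cells -> not full
  row 9: 0 empty cells -> FULL (clear)
  row 10: 1 empty cell -> not full
Total rows cleared: 3

Answer: 3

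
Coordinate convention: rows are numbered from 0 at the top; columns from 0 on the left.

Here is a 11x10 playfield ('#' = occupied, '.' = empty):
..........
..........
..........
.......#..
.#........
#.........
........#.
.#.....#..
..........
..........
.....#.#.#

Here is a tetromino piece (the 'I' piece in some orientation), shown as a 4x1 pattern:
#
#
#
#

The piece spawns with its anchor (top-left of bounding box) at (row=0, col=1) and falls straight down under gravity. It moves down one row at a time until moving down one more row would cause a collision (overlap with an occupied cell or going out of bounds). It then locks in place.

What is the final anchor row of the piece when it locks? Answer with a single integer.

Answer: 0

Derivation:
Spawn at (row=0, col=1). Try each row:
  row 0: fits
  row 1: blocked -> lock at row 0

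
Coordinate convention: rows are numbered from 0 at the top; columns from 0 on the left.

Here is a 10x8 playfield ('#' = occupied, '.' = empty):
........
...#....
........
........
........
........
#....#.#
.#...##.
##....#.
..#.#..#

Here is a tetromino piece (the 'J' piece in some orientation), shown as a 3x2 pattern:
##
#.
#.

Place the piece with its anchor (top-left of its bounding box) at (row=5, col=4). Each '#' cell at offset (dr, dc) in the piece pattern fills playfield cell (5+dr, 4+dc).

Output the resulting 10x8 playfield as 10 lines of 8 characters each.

Fill (5+0,4+0) = (5,4)
Fill (5+0,4+1) = (5,5)
Fill (5+1,4+0) = (6,4)
Fill (5+2,4+0) = (7,4)

Answer: ........
...#....
........
........
........
....##..
#...##.#
.#..###.
##....#.
..#.#..#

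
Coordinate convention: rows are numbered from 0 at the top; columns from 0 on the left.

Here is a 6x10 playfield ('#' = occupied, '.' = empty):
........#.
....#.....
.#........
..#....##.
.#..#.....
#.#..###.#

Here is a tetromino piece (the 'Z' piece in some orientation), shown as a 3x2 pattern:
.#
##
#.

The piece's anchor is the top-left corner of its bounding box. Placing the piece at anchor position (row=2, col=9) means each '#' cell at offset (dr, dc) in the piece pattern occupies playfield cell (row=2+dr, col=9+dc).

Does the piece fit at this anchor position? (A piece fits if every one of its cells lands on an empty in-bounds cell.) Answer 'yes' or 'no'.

Answer: no

Derivation:
Check each piece cell at anchor (2, 9):
  offset (0,1) -> (2,10): out of bounds -> FAIL
  offset (1,0) -> (3,9): empty -> OK
  offset (1,1) -> (3,10): out of bounds -> FAIL
  offset (2,0) -> (4,9): empty -> OK
All cells valid: no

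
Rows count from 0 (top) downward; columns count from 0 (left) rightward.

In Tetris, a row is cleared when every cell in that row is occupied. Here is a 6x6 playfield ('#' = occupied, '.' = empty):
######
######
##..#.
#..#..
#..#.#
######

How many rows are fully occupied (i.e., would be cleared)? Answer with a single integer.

Answer: 3

Derivation:
Check each row:
  row 0: 0 empty cells -> FULL (clear)
  row 1: 0 empty cells -> FULL (clear)
  row 2: 3 empty cells -> not full
  row 3: 4 empty cells -> not full
  row 4: 3 empty cells -> not full
  row 5: 0 empty cells -> FULL (clear)
Total rows cleared: 3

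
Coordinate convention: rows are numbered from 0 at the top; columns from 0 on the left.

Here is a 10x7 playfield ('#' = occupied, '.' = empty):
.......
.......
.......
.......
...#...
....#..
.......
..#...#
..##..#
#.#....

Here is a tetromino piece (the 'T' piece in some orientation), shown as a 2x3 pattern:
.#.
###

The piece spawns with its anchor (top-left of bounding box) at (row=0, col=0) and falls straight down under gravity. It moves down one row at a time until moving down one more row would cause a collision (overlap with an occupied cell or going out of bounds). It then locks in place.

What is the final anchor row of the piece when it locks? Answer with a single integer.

Answer: 5

Derivation:
Spawn at (row=0, col=0). Try each row:
  row 0: fits
  row 1: fits
  row 2: fits
  row 3: fits
  row 4: fits
  row 5: fits
  row 6: blocked -> lock at row 5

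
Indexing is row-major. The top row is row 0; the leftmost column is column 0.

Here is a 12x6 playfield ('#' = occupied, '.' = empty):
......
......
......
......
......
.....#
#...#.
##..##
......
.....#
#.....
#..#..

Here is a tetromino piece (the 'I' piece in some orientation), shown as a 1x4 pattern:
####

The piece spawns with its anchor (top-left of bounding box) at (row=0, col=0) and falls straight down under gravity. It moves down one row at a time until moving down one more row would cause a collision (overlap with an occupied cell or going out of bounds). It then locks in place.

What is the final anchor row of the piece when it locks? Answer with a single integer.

Spawn at (row=0, col=0). Try each row:
  row 0: fits
  row 1: fits
  row 2: fits
  row 3: fits
  row 4: fits
  row 5: fits
  row 6: blocked -> lock at row 5

Answer: 5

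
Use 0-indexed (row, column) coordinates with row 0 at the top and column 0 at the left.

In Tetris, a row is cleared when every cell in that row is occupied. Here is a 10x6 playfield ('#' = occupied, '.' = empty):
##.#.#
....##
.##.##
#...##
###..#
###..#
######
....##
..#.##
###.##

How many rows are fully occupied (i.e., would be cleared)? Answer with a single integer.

Check each row:
  row 0: 2 empty cells -> not full
  row 1: 4 empty cells -> not full
  row 2: 2 empty cells -> not full
  row 3: 3 empty cells -> not full
  row 4: 2 empty cells -> not full
  row 5: 2 empty cells -> not full
  row 6: 0 empty cells -> FULL (clear)
  row 7: 4 empty cells -> not full
  row 8: 3 empty cells -> not full
  row 9: 1 empty cell -> not full
Total rows cleared: 1

Answer: 1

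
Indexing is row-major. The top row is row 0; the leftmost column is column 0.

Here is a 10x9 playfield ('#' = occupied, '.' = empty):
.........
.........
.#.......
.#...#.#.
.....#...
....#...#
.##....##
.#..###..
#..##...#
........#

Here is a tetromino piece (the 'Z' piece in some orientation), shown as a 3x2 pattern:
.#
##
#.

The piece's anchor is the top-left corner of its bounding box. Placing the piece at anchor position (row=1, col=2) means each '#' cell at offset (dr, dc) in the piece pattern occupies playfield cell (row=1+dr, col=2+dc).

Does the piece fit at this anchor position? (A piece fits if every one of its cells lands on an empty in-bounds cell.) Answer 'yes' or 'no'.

Check each piece cell at anchor (1, 2):
  offset (0,1) -> (1,3): empty -> OK
  offset (1,0) -> (2,2): empty -> OK
  offset (1,1) -> (2,3): empty -> OK
  offset (2,0) -> (3,2): empty -> OK
All cells valid: yes

Answer: yes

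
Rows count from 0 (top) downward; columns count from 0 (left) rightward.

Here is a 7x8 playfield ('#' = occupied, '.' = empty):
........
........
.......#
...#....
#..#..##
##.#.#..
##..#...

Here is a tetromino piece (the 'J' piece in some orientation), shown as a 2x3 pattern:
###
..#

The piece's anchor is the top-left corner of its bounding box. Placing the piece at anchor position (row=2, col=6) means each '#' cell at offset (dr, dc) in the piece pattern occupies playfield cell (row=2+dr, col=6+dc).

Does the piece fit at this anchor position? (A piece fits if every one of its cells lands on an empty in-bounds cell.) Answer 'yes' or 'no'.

Check each piece cell at anchor (2, 6):
  offset (0,0) -> (2,6): empty -> OK
  offset (0,1) -> (2,7): occupied ('#') -> FAIL
  offset (0,2) -> (2,8): out of bounds -> FAIL
  offset (1,2) -> (3,8): out of bounds -> FAIL
All cells valid: no

Answer: no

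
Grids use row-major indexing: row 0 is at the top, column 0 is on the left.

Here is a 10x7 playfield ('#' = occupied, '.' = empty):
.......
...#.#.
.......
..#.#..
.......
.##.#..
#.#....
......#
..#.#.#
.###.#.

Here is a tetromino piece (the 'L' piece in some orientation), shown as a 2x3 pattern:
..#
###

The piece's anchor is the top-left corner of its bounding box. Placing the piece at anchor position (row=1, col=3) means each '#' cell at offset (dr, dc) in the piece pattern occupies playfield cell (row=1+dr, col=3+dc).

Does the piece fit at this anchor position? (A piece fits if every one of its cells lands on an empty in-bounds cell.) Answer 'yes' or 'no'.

Answer: no

Derivation:
Check each piece cell at anchor (1, 3):
  offset (0,2) -> (1,5): occupied ('#') -> FAIL
  offset (1,0) -> (2,3): empty -> OK
  offset (1,1) -> (2,4): empty -> OK
  offset (1,2) -> (2,5): empty -> OK
All cells valid: no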